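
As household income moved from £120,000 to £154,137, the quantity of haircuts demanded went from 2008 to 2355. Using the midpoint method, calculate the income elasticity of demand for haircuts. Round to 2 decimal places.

0.64

%ΔQ = (2355 − 2008)/[(2008+2355)/2] = 347/2181.5 ≈ 0.1591.
%ΔY = (154,137 − 120,000)/[(120,000+154,137)/2] = 34137/137068.5 ≈ 0.2491.
E_I = %ΔQ/%ΔY ≈ 0.64.
E_I ∈ (0,1): normal good (necessity).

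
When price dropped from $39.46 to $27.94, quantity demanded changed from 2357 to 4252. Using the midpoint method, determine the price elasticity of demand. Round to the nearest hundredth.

%ΔQ = (4252 − 2357)/[(2357 + 4252)/2] = 1895/3304.5 ≈ 0.5735.
%Δp = (27.94 − 39.46)/[(39.46 + 27.94)/2] = -11.52/33.7 ≈ -0.3418.
Arc elasticity E = %ΔQ/%Δp ≈ 0.5735/-0.3418 ≈ -1.68.
|E| > 1: demand is elastic over this range.

-1.68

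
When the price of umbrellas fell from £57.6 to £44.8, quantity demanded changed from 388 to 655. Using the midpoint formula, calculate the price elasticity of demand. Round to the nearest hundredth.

-2.05

%ΔQ = (655 − 388)/[(388 + 655)/2] = 267/521.5 ≈ 0.5120.
%ΔP = (44.8 − 57.6)/[(57.6 + 44.8)/2] = -12.8/51.2 ≈ -0.2500.
Arc elasticity E = %ΔQ/%ΔP ≈ 0.5120/-0.2500 ≈ -2.05.
|E| > 1: demand is elastic over this range.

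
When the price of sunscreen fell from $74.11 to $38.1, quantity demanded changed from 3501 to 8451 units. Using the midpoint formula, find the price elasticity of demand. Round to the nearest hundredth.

-1.29

%Δq = (8451 − 3501)/[(3501 + 8451)/2] = 4950/5976 ≈ 0.8283.
%ΔP = (38.1 − 74.11)/[(74.11 + 38.1)/2] = -36.01/56.105 ≈ -0.6418.
Arc elasticity E = %Δq/%ΔP ≈ 0.8283/-0.6418 ≈ -1.29.
|E| > 1: demand is elastic over this range.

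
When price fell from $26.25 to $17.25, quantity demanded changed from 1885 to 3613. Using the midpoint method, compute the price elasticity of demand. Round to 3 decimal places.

%ΔQ = (3613 − 1885)/[(1885 + 3613)/2] = 1728/2749 ≈ 0.6286.
%Δp = (17.25 − 26.25)/[(26.25 + 17.25)/2] = -9/21.75 ≈ -0.4138.
Arc elasticity E = %ΔQ/%Δp ≈ 0.6286/-0.4138 ≈ -1.519.
|E| > 1: demand is elastic over this range.

-1.519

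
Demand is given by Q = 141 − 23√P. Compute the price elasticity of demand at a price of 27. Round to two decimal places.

-2.78

At P = 27, Q = 21.4885.
dQ/dP = −23/(2√P) = −23/(2·5.1962).
Point elasticity E = (dQ/dP)·(P/Q) = -2.2132 × 27/21.4885 ≈ -2.78.
|E| > 1, so demand is elastic at this price.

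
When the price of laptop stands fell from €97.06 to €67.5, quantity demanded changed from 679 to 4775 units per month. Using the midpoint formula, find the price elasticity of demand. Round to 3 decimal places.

-4.181

%Δq = (4775 − 679)/[(679 + 4775)/2] = 4096/2727 ≈ 1.5020.
%ΔP = (67.5 − 97.06)/[(97.06 + 67.5)/2] = -29.56/82.28 ≈ -0.3593.
Arc elasticity E = %Δq/%ΔP ≈ 1.5020/-0.3593 ≈ -4.181.
|E| > 1: demand is elastic over this range.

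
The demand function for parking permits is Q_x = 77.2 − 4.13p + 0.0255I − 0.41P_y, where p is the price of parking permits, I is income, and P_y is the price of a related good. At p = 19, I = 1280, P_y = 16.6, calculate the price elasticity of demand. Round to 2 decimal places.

-3.19

At the given point, Q_x = 77.2 − 4.13(19) + 0.0255(1280) − 0.41(16.6) = 77.2 − 78.47 + 32.64 − 6.806 = 24.564.
∂Q_x/∂p = −4.13, so E_p = (−4.13)·(19/24.564) ≈ -3.19.
|E_p| > 1: demand is elastic.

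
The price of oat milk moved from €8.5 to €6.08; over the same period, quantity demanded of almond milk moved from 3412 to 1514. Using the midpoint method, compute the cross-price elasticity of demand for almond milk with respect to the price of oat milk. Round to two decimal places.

%ΔQ_x = (1514 − 3412)/[(3412+1514)/2] = -1898/2463 ≈ -0.7706.
%ΔP_y = (6.08 − 8.5)/[(8.5+6.08)/2] ≈ -0.3320.
E_xy = -0.7706/-0.3320 ≈ 2.32.
E_xy > 0, so almond milk and oat milk are substitutes.

2.32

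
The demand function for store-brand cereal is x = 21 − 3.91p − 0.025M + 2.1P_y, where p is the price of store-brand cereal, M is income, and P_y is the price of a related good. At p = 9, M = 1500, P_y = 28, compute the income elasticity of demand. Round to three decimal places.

-5.274

First evaluate x: 21 − 3.91(9) − 0.025(1500) + 2.1(28) = 21 − 35.19 − 37.5 + 58.8 = 7.11.
∂x/∂M = −0.025, so E_I = -0.025·(1500/7.11) ≈ -5.274.
E_I < 0: inferior good.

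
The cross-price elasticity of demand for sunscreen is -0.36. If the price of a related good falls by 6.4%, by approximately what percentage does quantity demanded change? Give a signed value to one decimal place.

2.3

%ΔQ ≈ E × %ΔP_y = (-0.36) × (-6.4%) ≈ 2.3%.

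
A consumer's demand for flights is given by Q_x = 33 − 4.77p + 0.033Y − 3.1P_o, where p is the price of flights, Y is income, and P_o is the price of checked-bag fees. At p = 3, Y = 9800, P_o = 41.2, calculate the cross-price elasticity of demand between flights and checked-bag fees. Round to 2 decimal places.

Q_x = 33 − 4.77(3) + 0.033(9800) − 3.1(41.2) = 33 − 14.31 + 323.4 − 127.72 = 214.37.
∂Q_x/∂P_o = −3.1, so E_xy = -3.1·(41.2/214.37) ≈ -0.60.
E_xy < 0: the goods are complements.

-0.60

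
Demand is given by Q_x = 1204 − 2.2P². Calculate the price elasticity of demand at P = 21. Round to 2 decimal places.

At P = 21, Q_x = 233.8.
dQ_x/dP = −2·2.2·P = −92.4.
Point elasticity E = (dQ_x/dP)·(P/Q_x) = -92.4 × 21/233.8 ≈ -8.30.
|E| > 1, so demand is elastic at this price.

-8.30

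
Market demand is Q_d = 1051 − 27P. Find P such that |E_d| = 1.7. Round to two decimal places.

Set −bP/(a − bP) = −1.7 ⇒ bP = 1.7(a − bP) ⇒ bP(1+1.7) = 1.7·a.
P = 1.7·1051/(27·2.7) ≈ 24.51.

24.51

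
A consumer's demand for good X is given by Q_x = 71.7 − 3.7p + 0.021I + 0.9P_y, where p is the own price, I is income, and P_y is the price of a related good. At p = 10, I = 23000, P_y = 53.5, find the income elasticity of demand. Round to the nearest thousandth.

0.854

Evaluating quantity at (p, I, P_y) gives Q_x = 71.7 − 3.7(10) + 0.021(23000) + 0.9(53.5) = 71.7 − 37 + 483 + 48.15 = 565.85.
∂Q_x/∂I = +0.021, so E_I = 0.021·(23000/565.85) ≈ 0.854.
E_I ∈ (0,1): normal good (necessity).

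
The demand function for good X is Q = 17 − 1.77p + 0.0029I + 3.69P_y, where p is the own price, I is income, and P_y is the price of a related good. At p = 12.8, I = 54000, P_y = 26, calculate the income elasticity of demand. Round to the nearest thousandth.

Substituting, Q = 17 − 1.77(12.8) + 0.0029(54000) + 3.69(26) = 17 − 22.656 + 156.6 + 95.94 = 246.884.
∂Q/∂I = +0.0029, so E_I = 0.0029·(54000/246.884) ≈ 0.634.
E_I ∈ (0,1): normal good (necessity).

0.634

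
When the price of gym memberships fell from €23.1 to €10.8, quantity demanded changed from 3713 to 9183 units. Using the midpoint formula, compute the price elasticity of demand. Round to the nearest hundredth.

-1.17

%Δq = (9183 − 3713)/[(3713 + 9183)/2] = 5470/6448 ≈ 0.8483.
%Δp = (10.8 − 23.1)/[(23.1 + 10.8)/2] = -12.3/16.95 ≈ -0.7257.
Arc elasticity E = %Δq/%Δp ≈ 0.8483/-0.7257 ≈ -1.17.
|E| > 1: demand is elastic over this range.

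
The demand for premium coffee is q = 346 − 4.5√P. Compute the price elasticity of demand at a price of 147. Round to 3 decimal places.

-0.094

At P = 147, q = 291.4404.
dq/dP = −4.5/(2√P) = −4.5/(2·12.1244).
Point elasticity E = (dq/dP)·(P/q) = -0.1856 × 147/291.4404 ≈ -0.094.
|E| < 1, so demand is inelastic at this price.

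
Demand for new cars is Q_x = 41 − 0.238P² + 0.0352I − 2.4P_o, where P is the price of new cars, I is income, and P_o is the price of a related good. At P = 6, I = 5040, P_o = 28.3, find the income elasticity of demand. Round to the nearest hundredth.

At the given point, Q_x = 41 − 0.238(6)² + 0.0352(5040) − 2.4(28.3) = 41 − 8.568 + 177.408 − 67.92 = 141.92.
∂Q_x/∂I = +0.0352, so E_I = 0.0352·(5040/141.92) ≈ 1.25.
E_I > 1: normal good (luxury).

1.25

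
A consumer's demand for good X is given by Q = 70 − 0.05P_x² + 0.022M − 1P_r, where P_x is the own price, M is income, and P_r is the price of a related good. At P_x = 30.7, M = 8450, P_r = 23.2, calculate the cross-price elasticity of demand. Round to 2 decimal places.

-0.13

Substituting, Q = 70 − 0.05(30.7)² + 0.022(8450) − 1(23.2) = 70 − 47.1245 + 185.9 − 23.2 = 185.5755.
∂Q/∂P_r = −1, so E_xy = -1·(23.2/185.5755) ≈ -0.13.
E_xy < 0: the goods are complements.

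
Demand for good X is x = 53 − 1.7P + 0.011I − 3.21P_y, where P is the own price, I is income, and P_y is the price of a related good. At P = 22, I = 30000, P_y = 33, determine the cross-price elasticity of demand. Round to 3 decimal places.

x = 53 − 1.7(22) + 0.011(30000) − 3.21(33) = 53 − 37.4 + 330 − 105.93 = 239.67.
∂x/∂P_y = −3.21, so E_xy = -3.21·(33/239.67) ≈ -0.442.
E_xy < 0: the goods are complements.

-0.442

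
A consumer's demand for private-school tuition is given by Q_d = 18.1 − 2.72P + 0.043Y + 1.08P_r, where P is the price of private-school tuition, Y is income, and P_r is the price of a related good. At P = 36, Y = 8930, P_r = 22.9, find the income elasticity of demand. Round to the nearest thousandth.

At the given point, Q_d = 18.1 − 2.72(36) + 0.043(8930) + 1.08(22.9) = 18.1 − 97.92 + 383.99 + 24.732 = 328.902.
∂Q_d/∂Y = +0.043, so E_I = 0.043·(8930/328.902) ≈ 1.167.
E_I > 1: normal good (luxury).

1.167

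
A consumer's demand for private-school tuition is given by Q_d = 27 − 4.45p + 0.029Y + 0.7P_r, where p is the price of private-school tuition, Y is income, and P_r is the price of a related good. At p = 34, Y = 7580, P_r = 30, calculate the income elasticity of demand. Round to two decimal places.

1.89

At the given point, Q_d = 27 − 4.45(34) + 0.029(7580) + 0.7(30) = 27 − 151.3 + 219.82 + 21 = 116.52.
∂Q_d/∂Y = +0.029, so E_I = 0.029·(7580/116.52) ≈ 1.89.
E_I > 1: normal good (luxury).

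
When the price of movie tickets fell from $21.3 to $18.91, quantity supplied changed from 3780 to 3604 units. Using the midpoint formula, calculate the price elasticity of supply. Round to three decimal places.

0.401

%Δq = (3604 − 3780)/[(3780 + 3604)/2] = -176/3692 ≈ -0.0477.
%ΔP = (18.91 − 21.3)/[(21.3 + 18.91)/2] = -2.39/20.105 ≈ -0.1189.
Arc elasticity E = %Δq/%ΔP ≈ -0.0477/-0.1189 ≈ 0.401.
|E| < 1: supply is inelastic over this range.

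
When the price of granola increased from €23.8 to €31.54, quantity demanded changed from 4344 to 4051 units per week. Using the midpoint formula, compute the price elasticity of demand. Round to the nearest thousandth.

%ΔQ = (4051 − 4344)/[(4344 + 4051)/2] = -293/4197.5 ≈ -0.0698.
%Δp = (31.54 − 23.8)/[(23.8 + 31.54)/2] = 7.74/27.67 ≈ 0.2797.
Arc elasticity E = %ΔQ/%Δp ≈ -0.0698/0.2797 ≈ -0.250.
|E| < 1: demand is inelastic over this range.

-0.250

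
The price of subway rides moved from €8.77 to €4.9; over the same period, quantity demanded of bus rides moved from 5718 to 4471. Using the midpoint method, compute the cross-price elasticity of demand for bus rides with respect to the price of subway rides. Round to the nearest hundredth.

0.43

%ΔQ_x = (4471 − 5718)/[(5718+4471)/2] = -1247/5094.5 ≈ -0.2448.
%ΔP_y = (4.9 − 8.77)/[(8.77+4.9)/2] ≈ -0.5662.
E_xy = -0.2448/-0.5662 ≈ 0.43.
E_xy > 0, so bus rides and subway rides are substitutes.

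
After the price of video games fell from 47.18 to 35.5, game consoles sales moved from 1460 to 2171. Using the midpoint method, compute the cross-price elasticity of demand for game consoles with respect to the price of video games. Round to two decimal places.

%ΔQ_x = (2171 − 1460)/[(1460+2171)/2] = 711/1815.5 ≈ 0.3916.
%ΔP_y = (35.5 − 47.18)/[(47.18+35.5)/2] ≈ -0.2825.
E_xy = 0.3916/-0.2825 ≈ -1.39.
E_xy < 0, so game consoles and video games are complements.

-1.39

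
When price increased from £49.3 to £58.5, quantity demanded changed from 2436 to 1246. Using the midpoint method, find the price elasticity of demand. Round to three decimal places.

-3.787

%ΔQ = (1246 − 2436)/[(2436 + 1246)/2] = -1190/1841 ≈ -0.6464.
%Δp = (58.5 − 49.3)/[(49.3 + 58.5)/2] = 9.2/53.9 ≈ 0.1707.
Arc elasticity E = %ΔQ/%Δp ≈ -0.6464/0.1707 ≈ -3.787.
|E| > 1: demand is elastic over this range.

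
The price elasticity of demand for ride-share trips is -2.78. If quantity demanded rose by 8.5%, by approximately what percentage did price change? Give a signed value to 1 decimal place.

%ΔQ ≈ E × %ΔP ⇒ %ΔP = %ΔQ / E = (8.5%)/(-2.78) ≈ -3.1%.

-3.1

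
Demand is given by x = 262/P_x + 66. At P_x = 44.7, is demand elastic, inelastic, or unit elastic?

inelastic

At P_x = 44.7, x = 71.8613.
dx/dP_x = −262/P_x² = −0.1311.
Point elasticity E = (dx/dP_x)·(P_x/x) = -0.1311 × 44.7/71.8613 ≈ -0.082.
|E| ≈ 0.082 < 1, so demand is inelastic.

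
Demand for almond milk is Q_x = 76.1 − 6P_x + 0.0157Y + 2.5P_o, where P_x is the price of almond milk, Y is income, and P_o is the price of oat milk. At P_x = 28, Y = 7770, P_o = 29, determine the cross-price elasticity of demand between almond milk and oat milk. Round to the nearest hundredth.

0.71

Substituting, Q_x = 76.1 − 6(28) + 0.0157(7770) + 2.5(29) = 76.1 − 168 + 121.989 + 72.5 = 102.589.
∂Q_x/∂P_o = +2.5, so E_xy = 2.5·(29/102.589) ≈ 0.71.
E_xy > 0: the goods are substitutes.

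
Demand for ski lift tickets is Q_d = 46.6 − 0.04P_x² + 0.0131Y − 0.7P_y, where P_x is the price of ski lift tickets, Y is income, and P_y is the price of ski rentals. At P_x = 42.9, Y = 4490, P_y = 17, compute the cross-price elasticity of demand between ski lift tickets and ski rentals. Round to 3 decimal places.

-0.598

At the given point, Q_d = 46.6 − 0.04(42.9)² + 0.0131(4490) − 0.7(17) = 46.6 − 73.6164 + 58.819 − 11.9 = 19.9026.
∂Q_d/∂P_y = −0.7, so E_xy = -0.7·(17/19.9026) ≈ -0.598.
E_xy < 0: the goods are complements.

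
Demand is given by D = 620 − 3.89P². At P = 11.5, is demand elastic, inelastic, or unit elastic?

elastic

At P = 11.5, D = 105.5475.
dD/dP = −2·3.89·P = −89.47.
Point elasticity E = (dD/dP)·(P/D) = -89.47 × 11.5/105.5475 ≈ -9.748.
|E| ≈ 9.748 > 1, so demand is elastic.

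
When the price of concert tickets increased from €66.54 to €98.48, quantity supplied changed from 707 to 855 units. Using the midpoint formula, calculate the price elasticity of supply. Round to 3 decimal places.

%Δq = (855 − 707)/[(707 + 855)/2] = 148/781 ≈ 0.1895.
%ΔP = (98.48 − 66.54)/[(66.54 + 98.48)/2] = 31.94/82.51 ≈ 0.3871.
Arc elasticity E = %Δq/%ΔP ≈ 0.1895/0.3871 ≈ 0.490.
|E| < 1: supply is inelastic over this range.

0.490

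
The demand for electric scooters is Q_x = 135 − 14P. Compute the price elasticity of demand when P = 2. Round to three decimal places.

-0.262

At P = 2, Q_x = 107.
dQ_x/dP = −14.
Point elasticity E = (dQ_x/dP)·(P/Q_x) = -14 × 2/107 ≈ -0.262.
|E| < 1, so demand is inelastic at this price.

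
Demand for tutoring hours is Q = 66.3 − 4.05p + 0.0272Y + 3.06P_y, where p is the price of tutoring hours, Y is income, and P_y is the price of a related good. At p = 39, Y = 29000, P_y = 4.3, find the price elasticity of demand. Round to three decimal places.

First evaluate Q: 66.3 − 4.05(39) + 0.0272(29000) + 3.06(4.3) = 66.3 − 157.95 + 788.8 + 13.158 = 710.308.
∂Q/∂p = −4.05, so E_p = (−4.05)·(39/710.308) ≈ -0.222.
|E_p| < 1: demand is inelastic.

-0.222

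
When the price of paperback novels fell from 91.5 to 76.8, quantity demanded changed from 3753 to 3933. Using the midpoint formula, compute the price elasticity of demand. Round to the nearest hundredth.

-0.27

%Δq = (3933 − 3753)/[(3753 + 3933)/2] = 180/3843 ≈ 0.0468.
%ΔP = (76.8 − 91.5)/[(91.5 + 76.8)/2] = -14.7/84.15 ≈ -0.1747.
Arc elasticity E = %Δq/%ΔP ≈ 0.0468/-0.1747 ≈ -0.27.
|E| < 1: demand is inelastic over this range.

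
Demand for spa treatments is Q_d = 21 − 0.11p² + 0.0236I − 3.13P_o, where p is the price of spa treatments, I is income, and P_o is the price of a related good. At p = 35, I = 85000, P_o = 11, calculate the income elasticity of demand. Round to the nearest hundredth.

1.08

Evaluating quantity at (p, I, P_o) gives Q_d = 21 − 0.11(35)² + 0.0236(85000) − 3.13(11) = 21 − 134.75 + 2006 − 34.43 = 1857.82.
∂Q_d/∂I = +0.0236, so E_I = 0.0236·(85000/1857.82) ≈ 1.08.
E_I > 1: normal good (luxury).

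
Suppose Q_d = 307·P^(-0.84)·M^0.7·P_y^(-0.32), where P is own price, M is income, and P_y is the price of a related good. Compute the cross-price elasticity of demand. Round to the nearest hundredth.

For a Cobb–Douglas (constant-elasticity) form Q_d = A·P_y^α·…, the elasticity with respect to P_y equals the exponent α at every point.
Here the exponent on P_y is -0.32, so the cross-price elasticity of demand is -0.32.

-0.32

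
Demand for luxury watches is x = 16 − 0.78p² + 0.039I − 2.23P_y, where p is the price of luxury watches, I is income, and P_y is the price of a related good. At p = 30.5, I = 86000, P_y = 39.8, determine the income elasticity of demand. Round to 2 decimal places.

First evaluate x: 16 − 0.78(30.5)² + 0.039(86000) − 2.23(39.8) = 16 − 725.595 + 3354 − 88.754 = 2555.651.
∂x/∂I = +0.039, so E_I = 0.039·(86000/2555.651) ≈ 1.31.
E_I > 1: normal good (luxury).

1.31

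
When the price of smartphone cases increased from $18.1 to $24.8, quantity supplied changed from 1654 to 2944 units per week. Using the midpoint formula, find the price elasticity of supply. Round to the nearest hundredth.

%ΔQ = (2944 − 1654)/[(1654 + 2944)/2] = 1290/2299 ≈ 0.5611.
%ΔP = (24.8 − 18.1)/[(18.1 + 24.8)/2] = 6.7/21.45 ≈ 0.3124.
Arc elasticity E = %ΔQ/%ΔP ≈ 0.5611/0.3124 ≈ 1.80.
|E| > 1: supply is elastic over this range.

1.80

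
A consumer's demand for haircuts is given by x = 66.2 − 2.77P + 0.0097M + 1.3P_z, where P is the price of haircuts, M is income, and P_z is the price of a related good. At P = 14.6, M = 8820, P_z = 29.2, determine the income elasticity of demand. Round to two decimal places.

0.57

First evaluate x: 66.2 − 2.77(14.6) + 0.0097(8820) + 1.3(29.2) = 66.2 − 40.442 + 85.554 + 37.96 = 149.272.
∂x/∂M = +0.0097, so E_I = 0.0097·(8820/149.272) ≈ 0.57.
E_I ∈ (0,1): normal good (necessity).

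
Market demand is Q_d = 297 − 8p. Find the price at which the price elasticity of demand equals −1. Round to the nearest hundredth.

For linear demand Q_d = a − bp, E = −bp/(a − bp). |E| = 1 ⇒ bp = a − bp ⇒ p = a/(2b).
p = 297/(2·8) ≈ 18.56.

18.56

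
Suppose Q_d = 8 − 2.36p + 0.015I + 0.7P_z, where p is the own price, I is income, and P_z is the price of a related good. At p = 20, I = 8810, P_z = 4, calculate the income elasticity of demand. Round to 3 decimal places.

1.380

At the given point, Q_d = 8 − 2.36(20) + 0.015(8810) + 0.7(4) = 8 − 47.2 + 132.15 + 2.8 = 95.75.
∂Q_d/∂I = +0.015, so E_I = 0.015·(8810/95.75) ≈ 1.380.
E_I > 1: normal good (luxury).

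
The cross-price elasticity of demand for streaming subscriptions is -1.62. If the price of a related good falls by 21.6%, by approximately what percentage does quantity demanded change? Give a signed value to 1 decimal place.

%ΔQ ≈ E × %ΔP_y = (-1.62) × (-21.6%) ≈ 35.0%.

35.0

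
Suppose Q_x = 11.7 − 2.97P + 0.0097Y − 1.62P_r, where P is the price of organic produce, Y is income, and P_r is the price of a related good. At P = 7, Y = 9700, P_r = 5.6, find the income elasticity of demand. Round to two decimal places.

1.24

First evaluate Q_x: 11.7 − 2.97(7) + 0.0097(9700) − 1.62(5.6) = 11.7 − 20.79 + 94.09 − 9.072 = 75.928.
∂Q_x/∂Y = +0.0097, so E_I = 0.0097·(9700/75.928) ≈ 1.24.
E_I > 1: normal good (luxury).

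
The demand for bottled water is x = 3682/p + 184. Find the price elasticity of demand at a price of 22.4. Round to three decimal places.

-0.472

At p = 22.4, x = 348.375.
dx/dp = −3682/p² = −7.3382.
Point elasticity E = (dx/dp)·(p/x) = -7.3382 × 22.4/348.375 ≈ -0.472.
|E| < 1, so demand is inelastic at this price.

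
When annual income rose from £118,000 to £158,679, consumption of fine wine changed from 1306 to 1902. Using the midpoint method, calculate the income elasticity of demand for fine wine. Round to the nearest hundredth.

1.26

%ΔQ = (1902 − 1306)/[(1306+1902)/2] = 596/1604 ≈ 0.3716.
%ΔM = (158,679 − 118,000)/[(118,000+158,679)/2] = 40679/138339.5 ≈ 0.2941.
E_I = %ΔQ/%ΔM ≈ 1.26.
E_I > 1: normal good (luxury).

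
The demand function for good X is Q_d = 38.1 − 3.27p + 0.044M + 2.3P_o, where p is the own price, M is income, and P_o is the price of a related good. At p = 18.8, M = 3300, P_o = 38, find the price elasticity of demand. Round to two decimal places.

First evaluate Q_d: 38.1 − 3.27(18.8) + 0.044(3300) + 2.3(38) = 38.1 − 61.476 + 145.2 + 87.4 = 209.224.
∂Q_d/∂p = −3.27, so E_p = (−3.27)·(18.8/209.224) ≈ -0.29.
|E_p| < 1: demand is inelastic.

-0.29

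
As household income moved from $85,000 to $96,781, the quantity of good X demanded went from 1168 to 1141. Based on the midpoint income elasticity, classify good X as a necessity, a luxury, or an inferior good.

%ΔQ = (1141 − 1168)/[(1168+1141)/2] = -27/1154.5 ≈ -0.0234.
%ΔM = (96,781 − 85,000)/[(85,000+96,781)/2] = 11781/90890.5 ≈ 0.1296.
E_I = %ΔQ/%ΔM ≈ -0.180.
E_I < 0: inferior good.

inferior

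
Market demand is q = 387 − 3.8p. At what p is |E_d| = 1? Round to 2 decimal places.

For linear demand q = a − bp, E = −bp/(a − bp). |E| = 1 ⇒ bp = a − bp ⇒ p = a/(2b).
p = 387/(2·3.8) ≈ 50.92.

50.92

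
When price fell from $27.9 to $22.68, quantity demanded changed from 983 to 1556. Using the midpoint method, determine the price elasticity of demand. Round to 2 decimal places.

%Δq = (1556 − 983)/[(983 + 1556)/2] = 573/1269.5 ≈ 0.4514.
%Δp = (22.68 − 27.9)/[(27.9 + 22.68)/2] = -5.22/25.29 ≈ -0.2064.
Arc elasticity E = %Δq/%Δp ≈ 0.4514/-0.2064 ≈ -2.19.
|E| > 1: demand is elastic over this range.

-2.19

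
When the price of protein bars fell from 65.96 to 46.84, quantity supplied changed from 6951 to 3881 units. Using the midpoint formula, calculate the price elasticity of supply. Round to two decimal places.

1.67

%Δq = (3881 − 6951)/[(6951 + 3881)/2] = -3070/5416 ≈ -0.5668.
%Δp = (46.84 − 65.96)/[(65.96 + 46.84)/2] = -19.12/56.4 ≈ -0.3390.
Arc elasticity E = %Δq/%Δp ≈ -0.5668/-0.3390 ≈ 1.67.
|E| > 1: supply is elastic over this range.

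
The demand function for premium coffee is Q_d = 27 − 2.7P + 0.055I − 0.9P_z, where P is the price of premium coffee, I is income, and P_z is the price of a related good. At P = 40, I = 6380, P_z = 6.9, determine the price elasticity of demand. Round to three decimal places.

First evaluate Q_d: 27 − 2.7(40) + 0.055(6380) − 0.9(6.9) = 27 − 108 + 350.9 − 6.21 = 263.69.
∂Q_d/∂P = −2.7, so E_p = (−2.7)·(40/263.69) ≈ -0.410.
|E_p| < 1: demand is inelastic.

-0.410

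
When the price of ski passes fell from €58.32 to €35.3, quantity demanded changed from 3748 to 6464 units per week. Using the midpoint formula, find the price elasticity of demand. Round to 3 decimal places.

%ΔQ = (6464 − 3748)/[(3748 + 6464)/2] = 2716/5106 ≈ 0.5319.
%Δp = (35.3 − 58.32)/[(58.32 + 35.3)/2] = -23.02/46.81 ≈ -0.4918.
Arc elasticity E = %ΔQ/%Δp ≈ 0.5319/-0.4918 ≈ -1.082.
|E| > 1: demand is elastic over this range.

-1.082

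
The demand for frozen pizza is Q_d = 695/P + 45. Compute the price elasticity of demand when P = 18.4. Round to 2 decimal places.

At P = 18.4, Q_d = 82.7717.
dQ_d/dP = −695/P² = −2.0528.
Point elasticity E = (dQ_d/dP)·(P/Q_d) = -2.0528 × 18.4/82.7717 ≈ -0.46.
|E| < 1, so demand is inelastic at this price.

-0.46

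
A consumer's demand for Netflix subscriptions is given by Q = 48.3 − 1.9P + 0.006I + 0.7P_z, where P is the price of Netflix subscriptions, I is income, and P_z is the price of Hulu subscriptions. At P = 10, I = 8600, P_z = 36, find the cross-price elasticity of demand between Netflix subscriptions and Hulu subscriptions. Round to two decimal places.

Q = 48.3 − 1.9(10) + 0.006(8600) + 0.7(36) = 48.3 − 19 + 51.6 + 25.2 = 106.1.
∂Q/∂P_z = +0.7, so E_xy = 0.7·(36/106.1) ≈ 0.24.
E_xy > 0: the goods are substitutes.

0.24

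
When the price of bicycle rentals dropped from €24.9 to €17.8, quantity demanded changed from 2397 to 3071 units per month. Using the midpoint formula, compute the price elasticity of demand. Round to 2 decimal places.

-0.74

%Δq = (3071 − 2397)/[(2397 + 3071)/2] = 674/2734 ≈ 0.2465.
%ΔP = (17.8 − 24.9)/[(24.9 + 17.8)/2] = -7.1/21.35 ≈ -0.3326.
Arc elasticity E = %Δq/%ΔP ≈ 0.2465/-0.3326 ≈ -0.74.
|E| < 1: demand is inelastic over this range.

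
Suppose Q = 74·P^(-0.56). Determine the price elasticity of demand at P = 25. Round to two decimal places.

-0.56

For a Cobb–Douglas (constant-elasticity) form Q = A·P^α·…, the elasticity with respect to P equals the exponent α at every point.
Here the exponent on P is -0.56, so the price elasticity of demand is -0.56.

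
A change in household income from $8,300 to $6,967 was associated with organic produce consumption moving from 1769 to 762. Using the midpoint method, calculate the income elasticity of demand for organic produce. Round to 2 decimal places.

4.56

%ΔQ = (762 − 1769)/[(1769+762)/2] = -1007/1265.5 ≈ -0.7957.
%ΔM = (6,967 − 8,300)/[(8,300+6,967)/2] = -1333/7633.5 ≈ -0.1746.
E_I = %ΔQ/%ΔM ≈ 4.56.
E_I > 1: normal good (luxury).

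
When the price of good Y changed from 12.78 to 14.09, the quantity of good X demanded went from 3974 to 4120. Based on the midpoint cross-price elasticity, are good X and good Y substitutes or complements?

substitutes

%ΔQ_x = (4120 − 3974)/[(3974+4120)/2] = 146/4047 ≈ 0.0361.
%ΔP_y = (14.09 − 12.78)/[(12.78+14.09)/2] ≈ 0.0975.
E_xy = 0.0361/0.0975 ≈ 0.370.
E_xy > 0, so the goods are substitutes.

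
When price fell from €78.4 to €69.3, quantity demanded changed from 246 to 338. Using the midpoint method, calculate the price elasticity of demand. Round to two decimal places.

%Δq = (338 − 246)/[(246 + 338)/2] = 92/292 ≈ 0.3151.
%Δp = (69.3 − 78.4)/[(78.4 + 69.3)/2] = -9.1/73.85 ≈ -0.1232.
Arc elasticity E = %Δq/%Δp ≈ 0.3151/-0.1232 ≈ -2.56.
|E| > 1: demand is elastic over this range.

-2.56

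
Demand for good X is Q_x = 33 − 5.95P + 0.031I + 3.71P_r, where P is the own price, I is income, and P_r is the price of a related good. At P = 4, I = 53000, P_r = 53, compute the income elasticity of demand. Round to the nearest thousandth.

At the given point, Q_x = 33 − 5.95(4) + 0.031(53000) + 3.71(53) = 33 − 23.8 + 1643 + 196.63 = 1848.83.
∂Q_x/∂I = +0.031, so E_I = 0.031·(53000/1848.83) ≈ 0.889.
E_I ∈ (0,1): normal good (necessity).

0.889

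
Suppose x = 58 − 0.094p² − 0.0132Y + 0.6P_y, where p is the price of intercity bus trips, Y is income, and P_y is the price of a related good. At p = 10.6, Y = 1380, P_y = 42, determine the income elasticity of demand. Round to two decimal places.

-0.33

Substituting, x = 58 − 0.094(10.6)² − 0.0132(1380) + 0.6(42) = 58 − 10.5618 − 18.216 + 25.2 = 54.4222.
∂x/∂Y = −0.0132, so E_I = -0.0132·(1380/54.4222) ≈ -0.33.
E_I < 0: inferior good.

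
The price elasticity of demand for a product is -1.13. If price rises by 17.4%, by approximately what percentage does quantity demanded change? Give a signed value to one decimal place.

-19.7

%ΔQ ≈ E × %ΔP = (-1.13) × (17.4%) ≈ -19.7%.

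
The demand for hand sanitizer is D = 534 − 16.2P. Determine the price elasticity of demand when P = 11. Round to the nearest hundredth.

-0.50

At P = 11, D = 355.8.
dD/dP = −16.2.
Point elasticity E = (dD/dP)·(P/D) = -16.2 × 11/355.8 ≈ -0.50.
|E| < 1, so demand is inelastic at this price.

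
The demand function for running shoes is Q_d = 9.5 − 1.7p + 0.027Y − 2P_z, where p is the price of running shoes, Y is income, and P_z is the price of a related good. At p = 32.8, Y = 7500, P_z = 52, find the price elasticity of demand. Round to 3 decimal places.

-1.067

First evaluate Q_d: 9.5 − 1.7(32.8) + 0.027(7500) − 2(52) = 9.5 − 55.76 + 202.5 − 104 = 52.24.
∂Q_d/∂p = −1.7, so E_p = (−1.7)·(32.8/52.24) ≈ -1.067.
|E_p| > 1: demand is elastic.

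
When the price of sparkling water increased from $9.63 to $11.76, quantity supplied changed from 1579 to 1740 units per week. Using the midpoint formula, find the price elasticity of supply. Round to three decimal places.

%ΔQ = (1740 − 1579)/[(1579 + 1740)/2] = 161/1659.5 ≈ 0.0970.
%ΔP = (11.76 − 9.63)/[(9.63 + 11.76)/2] = 2.13/10.695 ≈ 0.1992.
Arc elasticity E = %ΔQ/%ΔP ≈ 0.0970/0.1992 ≈ 0.487.
|E| < 1: supply is inelastic over this range.

0.487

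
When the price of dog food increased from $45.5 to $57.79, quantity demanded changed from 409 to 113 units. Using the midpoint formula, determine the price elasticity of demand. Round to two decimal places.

-4.77

%Δq = (113 − 409)/[(409 + 113)/2] = -296/261 ≈ -1.1341.
%Δp = (57.79 − 45.5)/[(45.5 + 57.79)/2] = 12.29/51.645 ≈ 0.2380.
Arc elasticity E = %Δq/%Δp ≈ -1.1341/0.2380 ≈ -4.77.
|E| > 1: demand is elastic over this range.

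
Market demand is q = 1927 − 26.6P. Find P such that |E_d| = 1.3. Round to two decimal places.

Set −bP/(a − bP) = −1.3 ⇒ bP = 1.3(a − bP) ⇒ bP(1+1.3) = 1.3·a.
P = 1.3·1927/(26.6·2.3) ≈ 40.95.

40.95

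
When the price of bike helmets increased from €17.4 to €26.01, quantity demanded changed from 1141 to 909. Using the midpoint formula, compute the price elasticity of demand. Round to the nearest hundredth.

%ΔQ = (909 − 1141)/[(1141 + 909)/2] = -232/1025 ≈ -0.2263.
%Δp = (26.01 − 17.4)/[(17.4 + 26.01)/2] = 8.61/21.705 ≈ 0.3967.
Arc elasticity E = %ΔQ/%Δp ≈ -0.2263/0.3967 ≈ -0.57.
|E| < 1: demand is inelastic over this range.

-0.57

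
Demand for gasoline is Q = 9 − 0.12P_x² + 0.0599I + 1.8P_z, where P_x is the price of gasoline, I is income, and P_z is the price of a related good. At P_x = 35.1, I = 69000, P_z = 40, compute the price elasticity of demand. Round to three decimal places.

-0.073

Evaluating quantity at (P_x, I, P_z) gives Q = 9 − 0.12(35.1)² + 0.0599(69000) + 1.8(40) = 9 − 147.8412 + 4133.1 + 72 = 4066.2588.
∂Q/∂P_x = −2·0.12·P_x = -8.424, so E_p = -8.424·(35.1/4066.2588) ≈ -0.073.
|E_p| < 1: demand is inelastic.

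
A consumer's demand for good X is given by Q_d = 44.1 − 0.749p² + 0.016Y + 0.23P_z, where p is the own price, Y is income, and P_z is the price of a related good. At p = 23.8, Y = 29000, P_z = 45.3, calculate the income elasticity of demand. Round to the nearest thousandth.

4.923

At the given point, Q_d = 44.1 − 0.749(23.8)² + 0.016(29000) + 0.23(45.3) = 44.1 − 424.2636 + 464 + 10.419 = 94.2554.
∂Q_d/∂Y = +0.016, so E_I = 0.016·(29000/94.2554) ≈ 4.923.
E_I > 1: normal good (luxury).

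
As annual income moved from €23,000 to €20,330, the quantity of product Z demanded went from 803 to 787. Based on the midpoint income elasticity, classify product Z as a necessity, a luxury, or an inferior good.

necessity

%ΔQ = (787 − 803)/[(803+787)/2] = -16/795 ≈ -0.0201.
%ΔI = (20,330 − 23,000)/[(23,000+20,330)/2] = -2670/21665 ≈ -0.1232.
E_I = %ΔQ/%ΔI ≈ 0.163.
E_I ∈ (0,1): normal good (necessity).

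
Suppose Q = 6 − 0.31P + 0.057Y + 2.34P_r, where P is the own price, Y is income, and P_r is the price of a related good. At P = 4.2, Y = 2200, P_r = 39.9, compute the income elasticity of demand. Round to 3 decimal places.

0.561

Substituting, Q = 6 − 0.31(4.2) + 0.057(2200) + 2.34(39.9) = 6 − 1.302 + 125.4 + 93.366 = 223.464.
∂Q/∂Y = +0.057, so E_I = 0.057·(2200/223.464) ≈ 0.561.
E_I ∈ (0,1): normal good (necessity).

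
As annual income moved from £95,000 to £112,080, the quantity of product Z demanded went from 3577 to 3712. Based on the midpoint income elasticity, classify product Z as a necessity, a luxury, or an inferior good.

%ΔQ = (3712 − 3577)/[(3577+3712)/2] = 135/3644.5 ≈ 0.0370.
%ΔI = (112,080 − 95,000)/[(95,000+112,080)/2] = 17080/103540 ≈ 0.1650.
E_I = %ΔQ/%ΔI ≈ 0.225.
E_I ∈ (0,1): normal good (necessity).

necessity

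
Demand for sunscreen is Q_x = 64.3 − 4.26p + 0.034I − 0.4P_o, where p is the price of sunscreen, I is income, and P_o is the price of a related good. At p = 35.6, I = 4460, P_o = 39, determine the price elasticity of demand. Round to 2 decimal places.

First evaluate Q_x: 64.3 − 4.26(35.6) + 0.034(4460) − 0.4(39) = 64.3 − 151.656 + 151.64 − 15.6 = 48.684.
∂Q_x/∂p = −4.26, so E_p = (−4.26)·(35.6/48.684) ≈ -3.12.
|E_p| > 1: demand is elastic.

-3.12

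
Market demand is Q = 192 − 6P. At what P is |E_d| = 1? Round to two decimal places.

16.00

For linear demand Q = a − bP, E = −bP/(a − bP). |E| = 1 ⇒ bP = a − bP ⇒ P = a/(2b).
P = 192/(2·6) = 16.00.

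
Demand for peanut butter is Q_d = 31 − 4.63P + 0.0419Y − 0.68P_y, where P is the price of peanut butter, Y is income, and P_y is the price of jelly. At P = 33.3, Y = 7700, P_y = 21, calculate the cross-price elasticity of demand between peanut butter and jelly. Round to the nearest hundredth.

At the given point, Q_d = 31 − 4.63(33.3) + 0.0419(7700) − 0.68(21) = 31 − 154.179 + 322.63 − 14.28 = 185.171.
∂Q_d/∂P_y = −0.68, so E_xy = -0.68·(21/185.171) ≈ -0.08.
E_xy < 0: the goods are complements.

-0.08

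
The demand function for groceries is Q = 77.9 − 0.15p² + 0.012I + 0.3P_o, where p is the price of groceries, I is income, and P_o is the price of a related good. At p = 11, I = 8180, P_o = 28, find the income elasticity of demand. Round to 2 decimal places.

At the given point, Q = 77.9 − 0.15(11)² + 0.012(8180) + 0.3(28) = 77.9 − 18.15 + 98.16 + 8.4 = 166.31.
∂Q/∂I = +0.012, so E_I = 0.012·(8180/166.31) ≈ 0.59.
E_I ∈ (0,1): normal good (necessity).

0.59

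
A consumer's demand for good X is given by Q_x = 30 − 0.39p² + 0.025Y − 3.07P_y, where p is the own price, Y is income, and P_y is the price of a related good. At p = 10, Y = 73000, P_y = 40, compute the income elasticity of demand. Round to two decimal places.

At the given point, Q_x = 30 − 0.39(10)² + 0.025(73000) − 3.07(40) = 30 − 39 + 1825 − 122.8 = 1693.2.
∂Q_x/∂Y = +0.025, so E_I = 0.025·(73000/1693.2) ≈ 1.08.
E_I > 1: normal good (luxury).

1.08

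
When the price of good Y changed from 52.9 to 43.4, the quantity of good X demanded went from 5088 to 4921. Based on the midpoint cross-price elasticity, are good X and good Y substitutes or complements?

substitutes

%ΔQ_x = (4921 − 5088)/[(5088+4921)/2] = -167/5004.5 ≈ -0.0334.
%ΔP_y = (43.4 − 52.9)/[(52.9+43.4)/2] ≈ -0.1973.
E_xy = -0.0334/-0.1973 ≈ 0.169.
E_xy > 0, so the goods are substitutes.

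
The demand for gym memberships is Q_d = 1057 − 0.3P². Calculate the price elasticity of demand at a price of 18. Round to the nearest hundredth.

At P = 18, Q_d = 959.8.
dQ_d/dP = −2·0.3·P = −10.8.
Point elasticity E = (dQ_d/dP)·(P/Q_d) = -10.8 × 18/959.8 ≈ -0.20.
|E| < 1, so demand is inelastic at this price.

-0.20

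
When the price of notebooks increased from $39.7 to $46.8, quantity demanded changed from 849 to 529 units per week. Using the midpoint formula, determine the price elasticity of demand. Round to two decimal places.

%ΔQ = (529 − 849)/[(849 + 529)/2] = -320/689 ≈ -0.4644.
%Δp = (46.8 − 39.7)/[(39.7 + 46.8)/2] = 7.1/43.25 ≈ 0.1642.
Arc elasticity E = %ΔQ/%Δp ≈ -0.4644/0.1642 ≈ -2.83.
|E| > 1: demand is elastic over this range.

-2.83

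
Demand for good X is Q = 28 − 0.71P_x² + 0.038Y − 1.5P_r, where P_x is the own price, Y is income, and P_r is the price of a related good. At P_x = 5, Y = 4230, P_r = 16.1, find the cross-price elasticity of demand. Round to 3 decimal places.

First evaluate Q: 28 − 0.71(5)² + 0.038(4230) − 1.5(16.1) = 28 − 17.75 + 160.74 − 24.15 = 146.84.
∂Q/∂P_r = −1.5, so E_xy = -1.5·(16.1/146.84) ≈ -0.164.
E_xy < 0: the goods are complements.

-0.164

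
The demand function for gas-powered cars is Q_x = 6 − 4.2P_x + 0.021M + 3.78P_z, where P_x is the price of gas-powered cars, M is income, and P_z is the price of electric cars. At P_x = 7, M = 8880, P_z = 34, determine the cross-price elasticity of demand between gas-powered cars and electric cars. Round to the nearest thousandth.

Evaluating quantity at (P_x, M, P_z) gives Q_x = 6 − 4.2(7) + 0.021(8880) + 3.78(34) = 6 − 29.4 + 186.48 + 128.52 = 291.6.
∂Q_x/∂P_z = +3.78, so E_xy = 3.78·(34/291.6) ≈ 0.441.
E_xy > 0: the goods are substitutes.

0.441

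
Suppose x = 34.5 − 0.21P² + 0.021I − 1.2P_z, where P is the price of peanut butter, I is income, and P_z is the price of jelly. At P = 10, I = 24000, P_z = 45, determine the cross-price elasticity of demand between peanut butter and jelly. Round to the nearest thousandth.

-0.117

Substituting, x = 34.5 − 0.21(10)² + 0.021(24000) − 1.2(45) = 34.5 − 21 + 504 − 54 = 463.5.
∂x/∂P_z = −1.2, so E_xy = -1.2·(45/463.5) ≈ -0.117.
E_xy < 0: the goods are complements.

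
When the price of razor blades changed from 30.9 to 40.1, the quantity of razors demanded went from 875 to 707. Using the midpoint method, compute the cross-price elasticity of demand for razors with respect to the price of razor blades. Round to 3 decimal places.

-0.820

%ΔQ_x = (707 − 875)/[(875+707)/2] = -168/791 ≈ -0.2124.
%ΔP_y = (40.1 − 30.9)/[(30.9+40.1)/2] ≈ 0.2592.
E_xy = -0.2124/0.2592 ≈ -0.820.
E_xy < 0, so razors and razor blades are complements.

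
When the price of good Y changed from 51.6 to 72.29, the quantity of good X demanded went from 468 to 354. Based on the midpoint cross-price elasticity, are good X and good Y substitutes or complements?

%ΔQ_x = (354 − 468)/[(468+354)/2] = -114/411 ≈ -0.2774.
%ΔP_y = (72.29 − 51.6)/[(51.6+72.29)/2] ≈ 0.3340.
E_xy = -0.2774/0.3340 ≈ -0.830.
E_xy < 0, so the goods are complements.

complements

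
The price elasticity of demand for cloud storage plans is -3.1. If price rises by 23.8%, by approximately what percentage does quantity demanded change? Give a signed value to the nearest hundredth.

%ΔQ ≈ E × %ΔP = (-3.1) × (23.8%) = -73.78%.

-73.78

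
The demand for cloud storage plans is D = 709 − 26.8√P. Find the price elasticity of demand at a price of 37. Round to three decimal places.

At P = 37, D = 545.982.
dD/dP = −26.8/(2√P) = −26.8/(2·6.0828).
Point elasticity E = (dD/dP)·(P/D) = -2.2029 × 37/545.982 ≈ -0.149.
|E| < 1, so demand is inelastic at this price.

-0.149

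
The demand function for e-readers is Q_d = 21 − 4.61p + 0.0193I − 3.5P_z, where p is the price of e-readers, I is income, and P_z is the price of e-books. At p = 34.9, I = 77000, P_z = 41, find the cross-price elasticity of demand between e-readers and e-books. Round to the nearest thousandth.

-0.119

First evaluate Q_d: 21 − 4.61(34.9) + 0.0193(77000) − 3.5(41) = 21 − 160.889 + 1486.1 − 143.5 = 1202.711.
∂Q_d/∂P_z = −3.5, so E_xy = -3.5·(41/1202.711) ≈ -0.119.
E_xy < 0: the goods are complements.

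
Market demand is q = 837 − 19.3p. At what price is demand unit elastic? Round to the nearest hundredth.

21.68

For linear demand q = a − bp, E = −bp/(a − bp). |E| = 1 ⇒ bp = a − bp ⇒ p = a/(2b).
p = 837/(2·19.3) ≈ 21.68.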